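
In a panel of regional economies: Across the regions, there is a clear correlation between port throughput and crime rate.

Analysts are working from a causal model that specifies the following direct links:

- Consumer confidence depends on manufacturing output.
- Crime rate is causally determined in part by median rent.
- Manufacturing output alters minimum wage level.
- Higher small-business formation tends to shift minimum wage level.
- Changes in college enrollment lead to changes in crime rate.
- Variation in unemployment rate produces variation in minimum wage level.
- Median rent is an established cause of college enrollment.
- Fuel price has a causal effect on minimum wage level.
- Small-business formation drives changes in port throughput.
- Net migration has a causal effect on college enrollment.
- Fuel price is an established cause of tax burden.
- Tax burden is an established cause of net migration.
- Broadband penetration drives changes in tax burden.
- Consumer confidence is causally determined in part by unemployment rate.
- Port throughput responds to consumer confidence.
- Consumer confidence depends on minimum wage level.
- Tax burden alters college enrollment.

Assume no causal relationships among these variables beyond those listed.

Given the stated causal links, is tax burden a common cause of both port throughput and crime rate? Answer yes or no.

no

Tax burden has no stated causal path to port throughput. A confounder must cause both variables, so tax burden does not qualify.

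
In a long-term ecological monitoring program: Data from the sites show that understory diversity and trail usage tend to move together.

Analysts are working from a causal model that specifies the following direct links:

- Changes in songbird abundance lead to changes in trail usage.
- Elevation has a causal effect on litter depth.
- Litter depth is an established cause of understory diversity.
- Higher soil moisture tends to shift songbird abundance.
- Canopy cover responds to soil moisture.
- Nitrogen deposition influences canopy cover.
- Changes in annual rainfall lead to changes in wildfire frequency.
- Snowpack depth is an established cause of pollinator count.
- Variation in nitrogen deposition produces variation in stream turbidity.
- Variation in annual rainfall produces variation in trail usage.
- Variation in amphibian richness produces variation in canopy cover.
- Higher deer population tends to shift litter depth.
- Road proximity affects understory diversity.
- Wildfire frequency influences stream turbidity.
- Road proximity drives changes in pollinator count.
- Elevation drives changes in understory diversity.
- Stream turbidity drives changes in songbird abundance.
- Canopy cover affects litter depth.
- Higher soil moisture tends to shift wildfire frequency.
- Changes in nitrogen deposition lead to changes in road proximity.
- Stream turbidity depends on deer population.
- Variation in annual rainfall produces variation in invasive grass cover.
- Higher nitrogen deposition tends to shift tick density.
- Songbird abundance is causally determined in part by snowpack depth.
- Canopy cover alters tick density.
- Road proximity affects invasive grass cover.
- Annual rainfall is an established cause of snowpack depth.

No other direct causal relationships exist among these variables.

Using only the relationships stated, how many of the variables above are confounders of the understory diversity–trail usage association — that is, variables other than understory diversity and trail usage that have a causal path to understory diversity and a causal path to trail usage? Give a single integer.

3

The common causes are: deer population (to understory diversity via deer population → litter depth → understory diversity; to trail usage via deer population → stream turbidity → songbird abundance → trail usage); nitrogen deposition (to understory diversity via nitrogen deposition → road proximity → understory diversity; to trail usage via nitrogen deposition → stream turbidity → songbird abundance → trail usage); soil moisture (to understory diversity via soil moisture → canopy cover → litter depth → understory diversity; to trail usage via soil moisture → songbird abundance → trail usage).
Every other variable lacks a causal path to at least one of understory diversity and trail usage.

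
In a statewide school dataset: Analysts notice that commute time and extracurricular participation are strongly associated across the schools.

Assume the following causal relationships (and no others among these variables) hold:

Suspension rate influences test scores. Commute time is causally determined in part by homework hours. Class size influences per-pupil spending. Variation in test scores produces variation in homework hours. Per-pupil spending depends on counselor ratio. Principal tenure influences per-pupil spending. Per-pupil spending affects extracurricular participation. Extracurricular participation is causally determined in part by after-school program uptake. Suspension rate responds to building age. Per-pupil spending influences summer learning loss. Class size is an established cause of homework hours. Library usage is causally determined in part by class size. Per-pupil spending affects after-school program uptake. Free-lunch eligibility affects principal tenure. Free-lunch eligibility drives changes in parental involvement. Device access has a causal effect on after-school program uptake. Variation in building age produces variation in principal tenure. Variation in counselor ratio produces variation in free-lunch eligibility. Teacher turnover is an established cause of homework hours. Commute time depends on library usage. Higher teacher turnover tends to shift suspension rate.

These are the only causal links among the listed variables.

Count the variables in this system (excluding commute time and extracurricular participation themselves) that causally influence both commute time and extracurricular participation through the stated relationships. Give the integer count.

The common causes are: building age (to commute time via building age → suspension rate → test scores → homework hours → commute time; to extracurricular participation via building age → principal tenure → per-pupil spending → extracurricular participation); class size (to commute time via class size → homework hours → commute time; to extracurricular participation via class size → per-pupil spending → extracurricular participation).
Every other variable lacks a causal path to at least one of commute time and extracurricular participation.

2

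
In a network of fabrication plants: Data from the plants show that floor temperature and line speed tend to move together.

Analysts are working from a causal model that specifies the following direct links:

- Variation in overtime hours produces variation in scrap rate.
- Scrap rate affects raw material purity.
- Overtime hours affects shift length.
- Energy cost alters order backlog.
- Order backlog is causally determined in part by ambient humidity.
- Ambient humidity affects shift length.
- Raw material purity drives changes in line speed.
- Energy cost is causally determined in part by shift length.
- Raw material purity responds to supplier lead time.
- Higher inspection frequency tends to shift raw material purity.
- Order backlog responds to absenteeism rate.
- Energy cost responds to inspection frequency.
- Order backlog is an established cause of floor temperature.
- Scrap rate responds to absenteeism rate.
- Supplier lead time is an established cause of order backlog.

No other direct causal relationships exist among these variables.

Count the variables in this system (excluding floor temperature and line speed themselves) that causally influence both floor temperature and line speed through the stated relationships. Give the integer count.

The common causes are: absenteeism rate (to floor temperature via absenteeism rate → order backlog → floor temperature; to line speed via absenteeism rate → scrap rate → raw material purity → line speed); inspection frequency (to floor temperature via inspection frequency → energy cost → order backlog → floor temperature; to line speed via inspection frequency → raw material purity → line speed); overtime hours (to floor temperature via overtime hours → shift length → energy cost → order backlog → floor temperature; to line speed via overtime hours → scrap rate → raw material purity → line speed); supplier lead time (to floor temperature via supplier lead time → order backlog → floor temperature; to line speed via supplier lead time → raw material purity → line speed).
Every other variable lacks a causal path to at least one of floor temperature and line speed.

4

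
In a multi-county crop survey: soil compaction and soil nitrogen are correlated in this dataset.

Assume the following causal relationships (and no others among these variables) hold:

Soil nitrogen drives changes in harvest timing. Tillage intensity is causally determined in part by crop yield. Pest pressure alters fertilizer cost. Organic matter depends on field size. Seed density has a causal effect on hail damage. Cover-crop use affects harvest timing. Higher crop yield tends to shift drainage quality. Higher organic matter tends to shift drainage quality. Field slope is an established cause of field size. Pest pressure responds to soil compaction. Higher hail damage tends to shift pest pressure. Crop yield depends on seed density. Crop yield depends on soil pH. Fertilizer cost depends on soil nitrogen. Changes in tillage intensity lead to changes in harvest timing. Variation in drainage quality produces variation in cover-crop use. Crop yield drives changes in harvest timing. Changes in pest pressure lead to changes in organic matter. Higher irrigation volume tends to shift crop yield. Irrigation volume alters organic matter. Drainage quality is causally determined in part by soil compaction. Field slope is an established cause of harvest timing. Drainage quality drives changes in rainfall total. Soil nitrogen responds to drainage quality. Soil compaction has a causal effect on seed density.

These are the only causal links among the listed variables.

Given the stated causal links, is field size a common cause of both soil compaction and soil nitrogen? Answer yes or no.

Field size has no stated causal path to soil compaction. A confounder must cause both variables, so field size does not qualify.

no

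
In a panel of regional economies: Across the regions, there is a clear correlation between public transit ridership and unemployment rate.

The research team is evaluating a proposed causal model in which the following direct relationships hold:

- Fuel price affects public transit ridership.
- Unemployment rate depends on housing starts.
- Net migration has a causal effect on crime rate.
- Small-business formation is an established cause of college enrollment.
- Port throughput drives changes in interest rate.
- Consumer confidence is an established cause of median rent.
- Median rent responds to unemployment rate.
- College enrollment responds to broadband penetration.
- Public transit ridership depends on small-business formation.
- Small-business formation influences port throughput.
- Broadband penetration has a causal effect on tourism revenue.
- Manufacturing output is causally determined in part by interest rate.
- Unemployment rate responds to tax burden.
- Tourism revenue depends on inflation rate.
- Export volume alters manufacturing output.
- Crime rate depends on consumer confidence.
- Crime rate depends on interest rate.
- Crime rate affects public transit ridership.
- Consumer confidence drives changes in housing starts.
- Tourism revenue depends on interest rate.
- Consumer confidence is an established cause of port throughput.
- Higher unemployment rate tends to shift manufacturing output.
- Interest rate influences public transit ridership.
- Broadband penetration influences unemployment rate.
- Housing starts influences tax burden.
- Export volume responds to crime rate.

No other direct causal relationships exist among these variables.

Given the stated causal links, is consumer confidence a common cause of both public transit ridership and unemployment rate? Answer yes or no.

yes

Consumer confidence has a causal path to public transit ridership (consumer confidence → crime rate → public transit ridership) and to unemployment rate (consumer confidence → housing starts → unemployment rate), so it is a common cause of both — a confounder.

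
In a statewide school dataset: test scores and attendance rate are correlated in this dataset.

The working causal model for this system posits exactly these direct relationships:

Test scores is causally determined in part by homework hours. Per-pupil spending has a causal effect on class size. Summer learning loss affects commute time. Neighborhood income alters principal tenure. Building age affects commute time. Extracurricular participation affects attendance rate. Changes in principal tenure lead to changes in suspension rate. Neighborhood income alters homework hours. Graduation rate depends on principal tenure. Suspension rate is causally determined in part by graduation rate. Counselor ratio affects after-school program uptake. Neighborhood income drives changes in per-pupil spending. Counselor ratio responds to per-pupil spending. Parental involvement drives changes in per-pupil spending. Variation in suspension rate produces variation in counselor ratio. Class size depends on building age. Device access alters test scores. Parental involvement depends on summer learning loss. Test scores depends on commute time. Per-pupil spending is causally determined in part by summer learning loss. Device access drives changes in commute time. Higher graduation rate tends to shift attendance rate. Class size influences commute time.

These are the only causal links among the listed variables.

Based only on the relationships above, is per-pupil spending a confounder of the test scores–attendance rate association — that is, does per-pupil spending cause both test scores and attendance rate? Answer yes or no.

Per-pupil spending has no stated causal path to attendance rate. A confounder must cause both variables, so per-pupil spending does not qualify.

no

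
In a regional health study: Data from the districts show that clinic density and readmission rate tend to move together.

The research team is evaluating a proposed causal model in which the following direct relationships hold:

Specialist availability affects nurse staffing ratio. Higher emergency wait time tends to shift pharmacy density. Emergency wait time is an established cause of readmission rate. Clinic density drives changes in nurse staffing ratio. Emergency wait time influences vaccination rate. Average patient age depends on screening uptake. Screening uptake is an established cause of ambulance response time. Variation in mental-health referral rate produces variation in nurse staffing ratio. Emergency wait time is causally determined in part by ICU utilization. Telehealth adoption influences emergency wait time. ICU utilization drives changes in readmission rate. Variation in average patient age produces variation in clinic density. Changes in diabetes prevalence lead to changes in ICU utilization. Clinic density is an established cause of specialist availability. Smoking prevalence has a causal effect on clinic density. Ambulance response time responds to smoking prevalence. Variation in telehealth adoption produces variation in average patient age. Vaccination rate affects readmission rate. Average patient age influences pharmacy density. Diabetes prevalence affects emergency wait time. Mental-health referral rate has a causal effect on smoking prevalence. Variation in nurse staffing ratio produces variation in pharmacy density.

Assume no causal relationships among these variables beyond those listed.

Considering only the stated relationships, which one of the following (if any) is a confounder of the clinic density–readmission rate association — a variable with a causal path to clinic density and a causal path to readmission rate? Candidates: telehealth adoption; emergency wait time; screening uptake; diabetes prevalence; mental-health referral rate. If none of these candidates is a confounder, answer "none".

Telehealth adoption causes clinic density (telehealth adoption → average patient age → clinic density) and also causes readmission rate (telehealth adoption → emergency wait time → readmission rate); it is a common cause of both.
Each of the other candidates lacks a causal path to at least one of clinic density and readmission rate, so they do not confound the relationship.

telehealth adoption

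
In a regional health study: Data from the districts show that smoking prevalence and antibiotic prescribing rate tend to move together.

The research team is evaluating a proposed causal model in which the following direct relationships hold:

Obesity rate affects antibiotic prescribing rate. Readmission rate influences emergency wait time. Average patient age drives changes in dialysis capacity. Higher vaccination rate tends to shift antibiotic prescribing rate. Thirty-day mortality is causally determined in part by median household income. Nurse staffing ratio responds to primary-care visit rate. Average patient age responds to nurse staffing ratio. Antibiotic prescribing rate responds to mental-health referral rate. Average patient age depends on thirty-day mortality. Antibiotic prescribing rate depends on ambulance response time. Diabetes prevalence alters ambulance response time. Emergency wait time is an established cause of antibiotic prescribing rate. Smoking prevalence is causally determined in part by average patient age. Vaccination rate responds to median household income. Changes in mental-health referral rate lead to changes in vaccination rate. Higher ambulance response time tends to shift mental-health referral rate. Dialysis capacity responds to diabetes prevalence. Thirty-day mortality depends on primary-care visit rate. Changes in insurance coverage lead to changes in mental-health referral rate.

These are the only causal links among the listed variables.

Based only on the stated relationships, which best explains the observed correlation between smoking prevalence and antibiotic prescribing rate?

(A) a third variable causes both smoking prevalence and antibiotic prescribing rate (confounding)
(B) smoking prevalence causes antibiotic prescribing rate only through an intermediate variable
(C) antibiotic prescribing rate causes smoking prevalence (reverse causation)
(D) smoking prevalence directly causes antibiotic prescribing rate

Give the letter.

A

Median household income causes smoking prevalence (median household income → thirty-day mortality → average patient age → smoking prevalence) and antibiotic prescribing rate (median household income → vaccination rate → antibiotic prescribing rate) — a common cause creating the correlation.
There is no stated path from smoking prevalence to antibiotic prescribing rate or from antibiotic prescribing rate to smoking prevalence, so neither direct nor reverse causation applies.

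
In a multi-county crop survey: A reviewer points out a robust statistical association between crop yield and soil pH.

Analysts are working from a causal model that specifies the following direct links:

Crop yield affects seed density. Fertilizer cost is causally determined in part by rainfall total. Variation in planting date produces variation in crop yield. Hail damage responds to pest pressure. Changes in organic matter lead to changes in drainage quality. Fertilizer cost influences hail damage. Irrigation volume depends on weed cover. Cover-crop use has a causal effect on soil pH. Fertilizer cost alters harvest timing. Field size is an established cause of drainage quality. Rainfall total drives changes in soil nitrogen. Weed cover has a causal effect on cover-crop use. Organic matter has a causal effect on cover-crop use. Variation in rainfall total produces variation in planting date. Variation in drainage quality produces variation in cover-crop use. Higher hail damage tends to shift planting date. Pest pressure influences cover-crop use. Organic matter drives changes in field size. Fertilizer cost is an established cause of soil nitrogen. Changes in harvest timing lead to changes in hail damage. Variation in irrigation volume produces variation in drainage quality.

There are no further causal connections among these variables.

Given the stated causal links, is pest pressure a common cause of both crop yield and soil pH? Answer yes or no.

yes

Pest pressure has a causal path to crop yield (pest pressure → hail damage → planting date → crop yield) and to soil pH (pest pressure → cover-crop use → soil pH), so it is a common cause of both — a confounder.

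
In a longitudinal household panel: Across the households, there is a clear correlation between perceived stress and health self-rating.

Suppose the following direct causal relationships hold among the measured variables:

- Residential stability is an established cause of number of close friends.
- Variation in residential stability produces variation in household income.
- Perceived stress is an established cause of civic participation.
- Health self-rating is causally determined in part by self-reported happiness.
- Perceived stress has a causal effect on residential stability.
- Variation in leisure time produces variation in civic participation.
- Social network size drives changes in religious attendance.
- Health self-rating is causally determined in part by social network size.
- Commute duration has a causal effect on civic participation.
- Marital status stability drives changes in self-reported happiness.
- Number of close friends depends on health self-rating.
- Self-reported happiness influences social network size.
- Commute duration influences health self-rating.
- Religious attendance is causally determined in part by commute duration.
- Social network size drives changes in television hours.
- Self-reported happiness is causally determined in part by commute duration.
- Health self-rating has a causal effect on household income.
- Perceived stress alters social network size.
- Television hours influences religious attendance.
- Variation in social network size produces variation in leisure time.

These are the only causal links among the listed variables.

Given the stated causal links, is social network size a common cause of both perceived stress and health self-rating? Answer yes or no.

no

Social network size has no stated causal path to perceived stress. A confounder must cause both variables, so social network size does not qualify.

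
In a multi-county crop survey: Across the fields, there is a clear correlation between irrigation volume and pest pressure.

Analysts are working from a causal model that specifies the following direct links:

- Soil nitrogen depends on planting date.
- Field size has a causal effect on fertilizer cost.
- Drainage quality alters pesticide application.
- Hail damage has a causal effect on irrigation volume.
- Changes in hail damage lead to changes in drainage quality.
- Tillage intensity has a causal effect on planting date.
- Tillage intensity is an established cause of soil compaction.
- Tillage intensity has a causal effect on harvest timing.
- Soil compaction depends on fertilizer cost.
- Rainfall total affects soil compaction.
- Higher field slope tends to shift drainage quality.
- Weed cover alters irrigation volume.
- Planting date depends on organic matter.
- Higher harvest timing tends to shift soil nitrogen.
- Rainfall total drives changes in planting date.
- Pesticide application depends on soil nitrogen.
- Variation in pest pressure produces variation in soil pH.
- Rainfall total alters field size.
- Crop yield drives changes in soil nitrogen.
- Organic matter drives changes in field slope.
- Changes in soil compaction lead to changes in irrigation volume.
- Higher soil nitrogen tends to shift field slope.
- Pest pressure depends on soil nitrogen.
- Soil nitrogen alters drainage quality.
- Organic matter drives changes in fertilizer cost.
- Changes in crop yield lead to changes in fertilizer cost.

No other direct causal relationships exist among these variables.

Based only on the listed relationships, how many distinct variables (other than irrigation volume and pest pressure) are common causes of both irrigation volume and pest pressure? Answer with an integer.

4

The common causes are: crop yield (to irrigation volume via crop yield → fertilizer cost → soil compaction → irrigation volume; to pest pressure via crop yield → soil nitrogen → pest pressure); organic matter (to irrigation volume via organic matter → fertilizer cost → soil compaction → irrigation volume; to pest pressure via organic matter → planting date → soil nitrogen → pest pressure); rainfall total (to irrigation volume via rainfall total → soil compaction → irrigation volume; to pest pressure via rainfall total → planting date → soil nitrogen → pest pressure); tillage intensity (to irrigation volume via tillage intensity → soil compaction → irrigation volume; to pest pressure via tillage intensity → planting date → soil nitrogen → pest pressure).
Every other variable lacks a causal path to at least one of irrigation volume and pest pressure.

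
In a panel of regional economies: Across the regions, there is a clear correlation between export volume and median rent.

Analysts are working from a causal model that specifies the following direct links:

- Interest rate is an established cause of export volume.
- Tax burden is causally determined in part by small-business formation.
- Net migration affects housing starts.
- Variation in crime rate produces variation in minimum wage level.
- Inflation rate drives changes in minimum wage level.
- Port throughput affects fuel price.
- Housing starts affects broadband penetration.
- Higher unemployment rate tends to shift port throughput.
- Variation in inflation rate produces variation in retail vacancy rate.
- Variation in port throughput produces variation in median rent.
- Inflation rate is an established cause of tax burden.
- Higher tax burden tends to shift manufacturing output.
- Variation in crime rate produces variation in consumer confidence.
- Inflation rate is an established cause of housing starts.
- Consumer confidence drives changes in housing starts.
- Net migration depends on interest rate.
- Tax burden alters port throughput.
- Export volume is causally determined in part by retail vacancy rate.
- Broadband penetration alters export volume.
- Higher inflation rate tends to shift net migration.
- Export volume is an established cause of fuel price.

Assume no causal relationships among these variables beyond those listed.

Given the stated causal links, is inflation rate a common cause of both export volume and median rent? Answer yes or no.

yes

Inflation rate has a causal path to export volume (inflation rate → retail vacancy rate → export volume) and to median rent (inflation rate → tax burden → port throughput → median rent), so it is a common cause of both — a confounder.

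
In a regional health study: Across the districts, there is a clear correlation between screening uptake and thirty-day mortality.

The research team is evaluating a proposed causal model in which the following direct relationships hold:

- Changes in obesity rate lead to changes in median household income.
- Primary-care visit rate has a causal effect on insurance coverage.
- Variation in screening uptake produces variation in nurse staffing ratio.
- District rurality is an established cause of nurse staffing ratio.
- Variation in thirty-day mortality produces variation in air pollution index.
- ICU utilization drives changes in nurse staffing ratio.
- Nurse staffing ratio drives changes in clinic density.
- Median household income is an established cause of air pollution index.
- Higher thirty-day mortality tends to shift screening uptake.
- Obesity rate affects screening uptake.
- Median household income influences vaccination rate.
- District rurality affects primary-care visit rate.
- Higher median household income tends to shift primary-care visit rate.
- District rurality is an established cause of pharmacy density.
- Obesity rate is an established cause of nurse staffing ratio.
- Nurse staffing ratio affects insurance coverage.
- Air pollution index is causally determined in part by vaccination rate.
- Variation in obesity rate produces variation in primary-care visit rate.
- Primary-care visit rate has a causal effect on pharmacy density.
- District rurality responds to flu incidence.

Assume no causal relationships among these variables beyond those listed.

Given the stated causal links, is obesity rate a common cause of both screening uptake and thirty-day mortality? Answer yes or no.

Obesity rate has no stated causal path to thirty-day mortality. A confounder must cause both variables, so obesity rate does not qualify.

no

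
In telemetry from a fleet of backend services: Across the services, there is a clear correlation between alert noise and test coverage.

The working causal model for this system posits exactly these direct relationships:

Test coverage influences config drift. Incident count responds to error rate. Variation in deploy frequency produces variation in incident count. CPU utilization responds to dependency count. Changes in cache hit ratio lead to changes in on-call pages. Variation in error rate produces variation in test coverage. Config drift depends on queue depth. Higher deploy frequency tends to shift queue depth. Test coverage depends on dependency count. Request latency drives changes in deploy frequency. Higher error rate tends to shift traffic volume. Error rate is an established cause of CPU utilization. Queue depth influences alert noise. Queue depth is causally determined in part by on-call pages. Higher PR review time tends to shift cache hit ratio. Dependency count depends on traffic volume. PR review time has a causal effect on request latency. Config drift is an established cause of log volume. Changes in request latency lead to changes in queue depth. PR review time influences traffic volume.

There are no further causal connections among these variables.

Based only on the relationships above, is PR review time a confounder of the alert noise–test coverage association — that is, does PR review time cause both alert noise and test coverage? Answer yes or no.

PR review time has a causal path to alert noise (PR review time → request latency → queue depth → alert noise) and to test coverage (PR review time → traffic volume → dependency count → test coverage), so it is a common cause of both — a confounder.

yes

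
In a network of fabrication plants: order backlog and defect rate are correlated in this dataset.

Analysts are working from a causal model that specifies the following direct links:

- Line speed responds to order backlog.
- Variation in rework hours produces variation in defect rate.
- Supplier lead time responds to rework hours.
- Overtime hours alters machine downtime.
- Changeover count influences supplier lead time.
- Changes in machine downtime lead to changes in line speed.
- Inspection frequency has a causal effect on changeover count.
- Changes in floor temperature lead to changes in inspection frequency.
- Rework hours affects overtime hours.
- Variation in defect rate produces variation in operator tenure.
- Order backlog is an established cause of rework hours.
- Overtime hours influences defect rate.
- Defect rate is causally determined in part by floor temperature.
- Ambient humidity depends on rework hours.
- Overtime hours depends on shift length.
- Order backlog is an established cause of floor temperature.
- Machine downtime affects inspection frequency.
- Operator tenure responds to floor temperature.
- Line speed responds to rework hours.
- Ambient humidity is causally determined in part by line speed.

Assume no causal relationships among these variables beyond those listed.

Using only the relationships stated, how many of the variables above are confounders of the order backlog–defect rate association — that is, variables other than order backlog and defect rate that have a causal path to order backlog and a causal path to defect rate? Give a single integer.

0

No listed variable has a causal path to both order backlog and defect rate, so there are no common causes.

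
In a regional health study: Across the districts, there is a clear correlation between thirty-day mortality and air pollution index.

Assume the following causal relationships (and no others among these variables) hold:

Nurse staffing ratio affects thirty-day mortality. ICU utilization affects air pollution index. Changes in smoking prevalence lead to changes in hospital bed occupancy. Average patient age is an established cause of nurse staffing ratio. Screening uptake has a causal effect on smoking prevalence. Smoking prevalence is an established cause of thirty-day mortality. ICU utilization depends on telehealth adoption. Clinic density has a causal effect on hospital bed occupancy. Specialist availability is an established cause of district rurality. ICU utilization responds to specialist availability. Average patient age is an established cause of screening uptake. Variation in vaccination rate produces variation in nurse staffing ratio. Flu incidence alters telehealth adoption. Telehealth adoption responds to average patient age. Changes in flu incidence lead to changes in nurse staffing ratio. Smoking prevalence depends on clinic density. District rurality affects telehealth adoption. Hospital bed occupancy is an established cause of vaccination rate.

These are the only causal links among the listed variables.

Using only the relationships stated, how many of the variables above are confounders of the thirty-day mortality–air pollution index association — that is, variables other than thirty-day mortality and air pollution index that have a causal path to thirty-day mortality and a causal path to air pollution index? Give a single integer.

The common causes are: average patient age (to thirty-day mortality via average patient age → nurse staffing ratio → thirty-day mortality; to air pollution index via average patient age → telehealth adoption → ICU utilization → air pollution index); flu incidence (to thirty-day mortality via flu incidence → nurse staffing ratio → thirty-day mortality; to air pollution index via flu incidence → telehealth adoption → ICU utilization → air pollution index).
Every other variable lacks a causal path to at least one of thirty-day mortality and air pollution index.

2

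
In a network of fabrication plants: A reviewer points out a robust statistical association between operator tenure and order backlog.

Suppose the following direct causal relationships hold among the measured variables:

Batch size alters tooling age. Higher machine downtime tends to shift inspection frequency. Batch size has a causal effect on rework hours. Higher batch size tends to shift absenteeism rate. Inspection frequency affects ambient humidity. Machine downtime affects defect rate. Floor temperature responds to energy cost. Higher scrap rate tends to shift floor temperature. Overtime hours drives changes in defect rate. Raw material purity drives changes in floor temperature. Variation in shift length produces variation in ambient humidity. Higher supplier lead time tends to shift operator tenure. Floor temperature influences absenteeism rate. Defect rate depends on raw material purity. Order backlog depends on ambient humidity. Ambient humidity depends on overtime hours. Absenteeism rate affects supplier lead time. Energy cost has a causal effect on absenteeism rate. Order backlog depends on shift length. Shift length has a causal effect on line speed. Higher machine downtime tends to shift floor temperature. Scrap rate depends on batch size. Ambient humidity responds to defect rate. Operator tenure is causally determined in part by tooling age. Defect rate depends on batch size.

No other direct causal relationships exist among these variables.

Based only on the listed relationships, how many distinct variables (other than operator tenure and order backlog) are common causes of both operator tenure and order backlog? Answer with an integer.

The common causes are: batch size (to operator tenure via batch size → tooling age → operator tenure; to order backlog via batch size → defect rate → ambient humidity → order backlog); machine downtime (to operator tenure via machine downtime → floor temperature → absenteeism rate → supplier lead time → operator tenure; to order backlog via machine downtime → inspection frequency → ambient humidity → order backlog); raw material purity (to operator tenure via raw material purity → floor temperature → absenteeism rate → supplier lead time → operator tenure; to order backlog via raw material purity → defect rate → ambient humidity → order backlog).
Every other variable lacks a causal path to at least one of operator tenure and order backlog.

3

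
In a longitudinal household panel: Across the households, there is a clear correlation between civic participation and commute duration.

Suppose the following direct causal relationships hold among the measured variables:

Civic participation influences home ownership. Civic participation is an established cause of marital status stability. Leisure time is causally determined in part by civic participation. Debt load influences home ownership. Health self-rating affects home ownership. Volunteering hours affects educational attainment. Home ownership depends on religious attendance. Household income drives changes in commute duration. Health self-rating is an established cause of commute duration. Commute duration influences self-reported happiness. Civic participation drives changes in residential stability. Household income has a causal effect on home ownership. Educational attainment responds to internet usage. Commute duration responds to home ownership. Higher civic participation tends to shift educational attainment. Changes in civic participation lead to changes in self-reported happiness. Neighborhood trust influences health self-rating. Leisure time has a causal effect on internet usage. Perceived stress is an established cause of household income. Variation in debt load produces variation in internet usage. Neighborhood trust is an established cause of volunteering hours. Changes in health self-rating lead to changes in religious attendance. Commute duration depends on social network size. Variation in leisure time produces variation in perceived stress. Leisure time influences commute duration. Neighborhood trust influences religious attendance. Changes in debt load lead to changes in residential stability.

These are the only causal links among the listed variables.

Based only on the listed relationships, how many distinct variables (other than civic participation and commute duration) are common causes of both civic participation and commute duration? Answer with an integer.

0

No listed variable has a causal path to both civic participation and commute duration, so there are no common causes.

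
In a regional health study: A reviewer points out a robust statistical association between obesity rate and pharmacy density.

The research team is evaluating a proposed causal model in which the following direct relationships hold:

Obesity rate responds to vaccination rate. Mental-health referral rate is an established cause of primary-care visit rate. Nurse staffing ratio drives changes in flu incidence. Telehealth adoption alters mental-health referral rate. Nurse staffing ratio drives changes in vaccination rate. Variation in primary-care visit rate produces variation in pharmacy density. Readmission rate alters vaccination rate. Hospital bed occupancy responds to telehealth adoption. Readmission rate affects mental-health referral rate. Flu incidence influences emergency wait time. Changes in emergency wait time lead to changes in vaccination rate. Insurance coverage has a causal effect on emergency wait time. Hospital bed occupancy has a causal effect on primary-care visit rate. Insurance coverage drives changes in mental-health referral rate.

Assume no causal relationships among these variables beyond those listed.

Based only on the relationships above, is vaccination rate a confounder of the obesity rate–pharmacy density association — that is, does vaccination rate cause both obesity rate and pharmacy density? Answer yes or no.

Vaccination rate has no stated causal path to pharmacy density. A confounder must cause both variables, so vaccination rate does not qualify.

no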